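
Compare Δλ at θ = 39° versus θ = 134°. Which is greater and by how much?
134° produces the larger shift by a factor of 7.604

Calculate both shifts using Δλ = λ_C(1 - cos θ):

For θ₁ = 39°:
Δλ₁ = 2.4263 × (1 - cos(39°))
Δλ₁ = 2.4263 × 0.2229
Δλ₁ = 0.5407 pm

For θ₂ = 134°:
Δλ₂ = 2.4263 × (1 - cos(134°))
Δλ₂ = 2.4263 × 1.6947
Δλ₂ = 4.1118 pm

The 134° angle produces the larger shift.
Ratio: 4.1118/0.5407 = 7.604

(Intermediate values are shown rounded; full precision is carried through to the final answer.)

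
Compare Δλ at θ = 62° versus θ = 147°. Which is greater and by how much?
147° produces the larger shift by a factor of 3.466

Calculate both shifts using Δλ = λ_C(1 - cos θ):

For θ₁ = 62°:
Δλ₁ = 2.4263 × (1 - cos(62°))
Δλ₁ = 2.4263 × 0.5305
Δλ₁ = 1.2872 pm

For θ₂ = 147°:
Δλ₂ = 2.4263 × (1 - cos(147°))
Δλ₂ = 2.4263 × 1.8387
Δλ₂ = 4.4612 pm

The 147° angle produces the larger shift.
Ratio: 4.4612/1.2872 = 3.466

(Intermediate values are shown rounded; full precision is carried through to the final answer.)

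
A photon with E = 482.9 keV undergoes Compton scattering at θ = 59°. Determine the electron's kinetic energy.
151.7598 keV

By energy conservation: K_e = E_initial - E_final

First find the scattered photon energy:
Initial wavelength: λ = hc/E = 2.5675 pm
Compton shift: Δλ = λ_C(1 - cos(59°)) = 1.1767 pm
Final wavelength: λ' = 2.5675 + 1.1767 = 3.7442 pm
Final photon energy: E' = hc/λ' = 331.1402 keV

Electron kinetic energy:
K_e = E - E' = 482.9000 - 331.1402 = 151.7598 keV

(Intermediate values are shown rounded; full precision is carried through to the final answer.)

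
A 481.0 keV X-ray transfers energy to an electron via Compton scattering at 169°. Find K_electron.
313.1289 keV

By energy conservation: K_e = E_initial - E_final

First find the scattered photon energy:
Initial wavelength: λ = hc/E = 2.5776 pm
Compton shift: Δλ = λ_C(1 - cos(169°)) = 4.8080 pm
Final wavelength: λ' = 2.5776 + 4.8080 = 7.3857 pm
Final photon energy: E' = hc/λ' = 167.8711 keV

Electron kinetic energy:
K_e = E - E' = 481.0000 - 167.8711 = 313.1289 keV

(Intermediate values are shown rounded; full precision is carried through to the final answer.)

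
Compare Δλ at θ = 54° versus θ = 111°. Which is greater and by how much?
111° produces the larger shift by a factor of 3.295

Calculate both shifts using Δλ = λ_C(1 - cos θ):

For θ₁ = 54°:
Δλ₁ = 2.4263 × (1 - cos(54°))
Δλ₁ = 2.4263 × 0.4122
Δλ₁ = 1.0002 pm

For θ₂ = 111°:
Δλ₂ = 2.4263 × (1 - cos(111°))
Δλ₂ = 2.4263 × 1.3584
Δλ₂ = 3.2958 pm

The 111° angle produces the larger shift.
Ratio: 3.2958/1.0002 = 3.295

(Intermediate values are shown rounded; full precision is carried through to the final answer.)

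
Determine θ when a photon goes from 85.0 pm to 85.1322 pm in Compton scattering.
19.00°

First find the wavelength shift:
Δλ = λ' - λ = 85.1322 - 85.0 = 0.1322 pm

Using Δλ = λ_C(1 - cos θ), with λ_C = h/(m_e·c) ≈ 2.42631024 pm:
cos θ = 1 - Δλ/λ_C
cos θ = 1 - 0.1322/2.42631024
cos θ = 0.945514

θ = arccos(0.945514)
θ = 19.00°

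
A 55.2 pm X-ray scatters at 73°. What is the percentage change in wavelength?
3.1104%

Calculate the Compton shift:
Δλ = λ_C(1 - cos(73°))
Δλ = 2.4263 × (1 - cos(73°))
Δλ = 2.4263 × 0.7076
Δλ = 1.7169 pm

Percentage change:
(Δλ/λ₀) × 100 = (1.7169/55.2) × 100
= 3.1104%

(Intermediate values are shown rounded; full precision is carried through to the final answer.)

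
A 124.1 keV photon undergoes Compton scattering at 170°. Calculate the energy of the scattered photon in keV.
83.7367 keV

First convert energy to wavelength:
λ = hc/E, with hc ≈ 1239.842 keV·pm (i.e. 1239.842 eV·nm)

For E = 124.1 keV = 124100 eV:
λ = 1239.842 keV·pm / 124.1 keV
λ = 9.9907 pm

Calculate the Compton shift:
Δλ = λ_C(1 - cos(170°)) = 2.4263 × 1.9848
Δλ = 4.8158 pm

Final wavelength:
λ' = 9.9907 + 4.8158 = 14.8064 pm

Final energy:
E' = hc/λ' = 1239.842 / 14.8064 = 83.7367 keV

(Intermediate values are shown rounded; full precision is carried through to the final answer.)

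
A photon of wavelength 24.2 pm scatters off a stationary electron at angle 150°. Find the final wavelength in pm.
28.7276 pm

Using the Compton scattering formula:
λ' = λ + Δλ = λ + λ_C(1 - cos θ)

Given:
- Initial wavelength λ = 24.2 pm
- Scattering angle θ = 150°
- Compton wavelength λ_C ≈ 2.4263 pm

Calculate the shift:
Δλ = 2.4263 × (1 - cos(150°))
Δλ = 2.4263 × 1.8660
Δλ = 4.5276 pm

Final wavelength:
λ' = 24.2 + 4.5276 = 28.7276 pm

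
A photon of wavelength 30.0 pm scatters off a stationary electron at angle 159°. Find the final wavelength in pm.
34.6915 pm

Using the Compton scattering formula:
λ' = λ + Δλ = λ + λ_C(1 - cos θ)

Given:
- Initial wavelength λ = 30.0 pm
- Scattering angle θ = 159°
- Compton wavelength λ_C ≈ 2.4263 pm

Calculate the shift:
Δλ = 2.4263 × (1 - cos(159°))
Δλ = 2.4263 × 1.9336
Δλ = 4.6915 pm

Final wavelength:
λ' = 30.0 + 4.6915 = 34.6915 pm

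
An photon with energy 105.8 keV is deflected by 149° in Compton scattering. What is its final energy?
76.4165 keV

First convert energy to wavelength:
λ = hc/E, with hc ≈ 1239.842 keV·pm (i.e. 1239.842 eV·nm)

For E = 105.8 keV = 105800 eV:
λ = 1239.842 keV·pm / 105.8 keV
λ = 11.7187 pm

Calculate the Compton shift:
Δλ = λ_C(1 - cos(149°)) = 2.4263 × 1.8572
Δλ = 4.5061 pm

Final wavelength:
λ' = 11.7187 + 4.5061 = 16.2248 pm

Final energy:
E' = hc/λ' = 1239.842 / 16.2248 = 76.4165 keV

(Intermediate values are shown rounded; full precision is carried through to the final answer.)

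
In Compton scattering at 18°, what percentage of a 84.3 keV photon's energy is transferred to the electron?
0.0080 (or 0.80%)

Calculate initial and final photon energies:

Initial: E₀ = 84.3 keV → λ₀ = 14.7075 pm
Compton shift: Δλ = 0.1188 pm
Final wavelength: λ' = 14.8262 pm
Final energy: E' = 83.6248 keV

Fractional energy loss:
(E₀ - E')/E₀ = (84.3000 - 83.6248)/84.3000
= 0.6752/84.3000
= 0.0080
= 0.80%

(Intermediate values are shown rounded; full precision is carried through to the final answer.)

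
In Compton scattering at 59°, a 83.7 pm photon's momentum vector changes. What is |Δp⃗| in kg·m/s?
7.7430e-24 kg·m/s

Photon momentum magnitude is p = h/λ.

Initial momentum:
p₀ = h/λ = 6.6261e-34/8.3700e-11 = 7.9165e-24 kg·m/s

After scattering:
λ' = λ + Δλ = 83.7 + 1.1767 = 84.8767 pm
p' = h/λ' = 6.6261e-34/8.4877e-11 = 7.8067e-24 kg·m/s

Momentum is a vector; the scattered photon's direction makes angle θ = 59° with the incident direction. The magnitude of the vector change Δp⃗ = p⃗₀ − p⃗' is found from the law of cosines:
|Δp⃗|² = p₀² + p'² − 2p₀p'cos θ
|Δp⃗|² = (7.9165e-24)² + (7.8067e-24)² − 2·7.9165e-24·7.8067e-24·cos(59°)
|Δp⃗| = 7.7430e-24 kg·m/s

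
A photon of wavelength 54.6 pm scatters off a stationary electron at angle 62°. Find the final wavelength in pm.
55.8872 pm

Using the Compton scattering formula:
λ' = λ + Δλ = λ + λ_C(1 - cos θ)

Given:
- Initial wavelength λ = 54.6 pm
- Scattering angle θ = 62°
- Compton wavelength λ_C ≈ 2.4263 pm

Calculate the shift:
Δλ = 2.4263 × (1 - cos(62°))
Δλ = 2.4263 × 0.5305
Δλ = 1.2872 pm

Final wavelength:
λ' = 54.6 + 1.2872 = 55.8872 pm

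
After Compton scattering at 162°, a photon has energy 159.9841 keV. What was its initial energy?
411.0999 keV

Convert final energy to wavelength (hc ≈ 1239.842 keV·pm):
λ' = hc/E' = 1239.842 / 159.9841 = 7.7498 pm

Calculate the Compton shift:
Δλ = λ_C(1 - cos(162°))
Δλ = 2.4263 × (1 - cos(162°))
Δλ = 4.7339 pm

Initial wavelength:
λ = λ' - Δλ = 7.7498 - 4.7339 = 3.0159 pm

Initial energy:
E = hc/λ = 1239.842 / 3.0159 = 411.0999 keV

(Intermediate values are shown rounded; full precision is carried through to the final answer.)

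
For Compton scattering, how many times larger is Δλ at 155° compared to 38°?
155° produces the larger shift by a factor of 8.992

Calculate both shifts using Δλ = λ_C(1 - cos θ):

For θ₁ = 38°:
Δλ₁ = 2.4263 × (1 - cos(38°))
Δλ₁ = 2.4263 × 0.2120
Δλ₁ = 0.5144 pm

For θ₂ = 155°:
Δλ₂ = 2.4263 × (1 - cos(155°))
Δλ₂ = 2.4263 × 1.9063
Δλ₂ = 4.6253 pm

The 155° angle produces the larger shift.
Ratio: 4.6253/0.5144 = 8.992

(Intermediate values are shown rounded; full precision is carried through to the final answer.)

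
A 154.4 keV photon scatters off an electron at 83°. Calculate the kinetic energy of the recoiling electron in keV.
32.3765 keV

By energy conservation: K_e = E_initial - E_final

First find the scattered photon energy:
Initial wavelength: λ = hc/E = 8.0301 pm
Compton shift: Δλ = λ_C(1 - cos(83°)) = 2.1306 pm
Final wavelength: λ' = 8.0301 + 2.1306 = 10.1607 pm
Final photon energy: E' = hc/λ' = 122.0235 keV

Electron kinetic energy:
K_e = E - E' = 154.4000 - 122.0235 = 32.3765 keV

(Intermediate values are shown rounded; full precision is carried through to the final answer.)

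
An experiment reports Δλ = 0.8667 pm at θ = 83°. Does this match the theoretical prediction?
No, inconsistent

Calculate the expected shift for θ = 83°:

Δλ_expected = λ_C(1 - cos(83°))
Δλ_expected = 2.4263 × (1 - cos(83°))
Δλ_expected = 2.4263 × 0.8781
Δλ_expected = 2.1306 pm

Given shift: 0.8667 pm
Expected shift: 2.1306 pm
Difference: 1.2639 pm

The values do not match. The given shift corresponds to θ ≈ 50.0°, not 83°.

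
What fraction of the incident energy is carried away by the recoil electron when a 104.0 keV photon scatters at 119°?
0.2321 (or 23.21%)

Calculate initial and final photon energies:

Initial: E₀ = 104.0 keV → λ₀ = 11.9216 pm
Compton shift: Δλ = 3.6026 pm
Final wavelength: λ' = 15.5242 pm
Final energy: E' = 79.8653 keV

Fractional energy loss:
(E₀ - E')/E₀ = (104.0000 - 79.8653)/104.0000
= 24.1347/104.0000
= 0.2321
= 23.21%

(Intermediate values are shown rounded; full precision is carried through to the final answer.)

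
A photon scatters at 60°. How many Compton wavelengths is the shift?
0.5000 λ_C

The Compton shift formula is:
Δλ = λ_C(1 - cos θ)

Dividing both sides by λ_C:
Δλ/λ_C = 1 - cos θ

For θ = 60°:
Δλ/λ_C = 1 - cos(60°)
Δλ/λ_C = 1 - 0.5000
Δλ/λ_C = 0.5000

This means the shift is 0.5000 × λ_C = 1.2132 pm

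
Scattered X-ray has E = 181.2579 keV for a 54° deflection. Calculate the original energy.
212.2999 keV

Convert final energy to wavelength (hc ≈ 1239.842 keV·pm):
λ' = hc/E' = 1239.842 / 181.2579 = 6.8402 pm

Calculate the Compton shift:
Δλ = λ_C(1 - cos(54°))
Δλ = 2.4263 × (1 - cos(54°))
Δλ = 1.0002 pm

Initial wavelength:
λ = λ' - Δλ = 6.8402 - 1.0002 = 5.8400 pm

Initial energy:
E = hc/λ = 1239.842 / 5.8400 = 212.2999 keV

(Intermediate values are shown rounded; full precision is carried through to the final answer.)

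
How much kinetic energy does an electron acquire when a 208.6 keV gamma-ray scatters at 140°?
87.3868 keV

By energy conservation: K_e = E_initial - E_final

First find the scattered photon energy:
Initial wavelength: λ = hc/E = 5.9436 pm
Compton shift: Δλ = λ_C(1 - cos(140°)) = 4.2850 pm
Final wavelength: λ' = 5.9436 + 4.2850 = 10.2286 pm
Final photon energy: E' = hc/λ' = 121.2132 keV

Electron kinetic energy:
K_e = E - E' = 208.6000 - 121.2132 = 87.3868 keV

(Intermediate values are shown rounded; full precision is carried through to the final answer.)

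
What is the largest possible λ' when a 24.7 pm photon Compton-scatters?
29.5526 pm (at θ = 180°)

The Compton shift is Δλ = λ_C(1 − cos θ).

Since cos θ ranges from −1 to 1, the factor (1 − cos θ) ranges from 0 to 2; the maximum shift occurs at θ = 180° (backscattering):
Δλ_max = 2λ_C = 2 × 2.4263 pm = 4.8526 pm

Maximum scattered wavelength:
λ'_max = λ₀ + Δλ_max = 24.7 + 4.8526 = 29.5526 pm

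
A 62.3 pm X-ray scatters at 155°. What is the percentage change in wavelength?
7.4242%

Calculate the Compton shift:
Δλ = λ_C(1 - cos(155°))
Δλ = 2.4263 × (1 - cos(155°))
Δλ = 2.4263 × 1.9063
Δλ = 4.6253 pm

Percentage change:
(Δλ/λ₀) × 100 = (4.6253/62.3) × 100
= 7.4242%

(Intermediate values are shown rounded; full precision is carried through to the final answer.)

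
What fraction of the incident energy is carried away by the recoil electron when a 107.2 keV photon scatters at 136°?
0.2651 (or 26.51%)

Calculate initial and final photon energies:

Initial: E₀ = 107.2 keV → λ₀ = 11.5657 pm
Compton shift: Δλ = 4.1717 pm
Final wavelength: λ' = 15.7373 pm
Final energy: E' = 78.7834 keV

Fractional energy loss:
(E₀ - E')/E₀ = (107.2000 - 78.7834)/107.2000
= 28.4166/107.2000
= 0.2651
= 26.51%

(Intermediate values are shown rounded; full precision is carried through to the final answer.)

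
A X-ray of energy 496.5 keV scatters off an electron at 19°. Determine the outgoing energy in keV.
471.5388 keV

First convert energy to wavelength:
λ = hc/E, with hc ≈ 1239.842 keV·pm (i.e. 1239.842 eV·nm)

For E = 496.5 keV = 496500 eV:
λ = 1239.842 keV·pm / 496.5 keV
λ = 2.4972 pm

Calculate the Compton shift:
Δλ = λ_C(1 - cos(19°)) = 2.4263 × 0.0545
Δλ = 0.1322 pm

Final wavelength:
λ' = 2.4972 + 0.1322 = 2.6294 pm

Final energy:
E' = hc/λ' = 1239.842 / 2.6294 = 471.5388 keV

(Intermediate values are shown rounded; full precision is carried through to the final answer.)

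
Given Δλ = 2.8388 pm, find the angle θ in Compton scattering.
99.79°

From the Compton formula Δλ = λ_C(1 - cos θ), we can solve for θ:

cos θ = 1 - Δλ/λ_C

Given:
- Δλ = 2.8388 pm
- λ_C = h/(m_e·c) ≈ 2.42631024 pm

cos θ = 1 - 2.8388/2.42631024
cos θ = 1 - 1.170007
cos θ = -0.170007

θ = arccos(-0.170007)
θ = 99.79°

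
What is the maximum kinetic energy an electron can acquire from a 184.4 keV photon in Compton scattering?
77.2980 keV

Maximum energy transfer occurs at θ = 180° (backscattering).

Initial photon: E₀ = 184.4 keV → λ₀ = 6.7237 pm

Maximum Compton shift (at 180°):
Δλ_max = 2λ_C = 2 × 2.4263 = 4.8526 pm

Final wavelength:
λ' = 6.7237 + 4.8526 = 11.5763 pm

Minimum photon energy (maximum energy to electron):
E'_min = hc/λ' = 107.1020 keV

Maximum electron kinetic energy:
K_max = E₀ - E'_min = 184.4000 - 107.1020 = 77.2980 keV

(Intermediate values are shown rounded; full precision is carried through to the final answer.)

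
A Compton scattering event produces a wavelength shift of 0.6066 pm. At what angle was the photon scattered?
41.41°

From the Compton formula Δλ = λ_C(1 - cos θ), we can solve for θ:

cos θ = 1 - Δλ/λ_C

Given:
- Δλ = 0.6066 pm
- λ_C = h/(m_e·c) ≈ 2.42631024 pm

cos θ = 1 - 0.6066/2.42631024
cos θ = 1 - 0.250009
cos θ = 0.749991

θ = arccos(0.749991)
θ = 41.41°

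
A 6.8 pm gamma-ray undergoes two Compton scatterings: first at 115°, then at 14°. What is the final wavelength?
10.3238 pm

Apply Compton shift twice:

First scattering at θ₁ = 115°:
Δλ₁ = λ_C(1 - cos(115°))
Δλ₁ = 2.4263 × 1.4226
Δλ₁ = 3.4517 pm

After first scattering:
λ₁ = 6.8 + 3.4517 = 10.2517 pm

Second scattering at θ₂ = 14°:
Δλ₂ = λ_C(1 - cos(14°))
Δλ₂ = 2.4263 × 0.0297
Δλ₂ = 0.0721 pm

Final wavelength:
λ₂ = 10.2517 + 0.0721 = 10.3238 pm

Total shift: Δλ_total = 3.4517 + 0.0721 = 3.5238 pm

(Intermediate values are shown rounded; full precision is carried through to the final answer.)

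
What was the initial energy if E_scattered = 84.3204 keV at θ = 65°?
93.2000 keV

Convert final energy to wavelength (hc ≈ 1239.842 keV·pm):
λ' = hc/E' = 1239.842 / 84.3204 = 14.7039 pm

Calculate the Compton shift:
Δλ = λ_C(1 - cos(65°))
Δλ = 2.4263 × (1 - cos(65°))
Δλ = 1.4009 pm

Initial wavelength:
λ = λ' - Δλ = 14.7039 - 1.4009 = 13.3030 pm

Initial energy:
E = hc/λ = 1239.842 / 13.3030 = 93.2000 keV

(Intermediate values are shown rounded; full precision is carried through to the final answer.)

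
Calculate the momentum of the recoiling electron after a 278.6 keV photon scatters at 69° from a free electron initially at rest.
1.5022e-22 kg·m/s

The electron is initially at rest, so by conservation of momentum:
p⃗_e = p⃗₀ − p⃗'  (incident photon momentum minus scattered photon momentum)

Photon momentum magnitudes (p = h/λ = E/c):
λ₀ = hc/E₀ = 4.4503 pm → p₀ = h/λ₀ = 1.4889e-22 kg·m/s
Δλ = λ_C(1 − cos 69°) = 1.5568 pm
λ' = 6.0071 pm → p' = h/λ' = 1.1030e-22 kg·m/s

The scattered photon makes angle θ = 69° with the incident direction, so by the law of cosines:
|p⃗_e|² = p₀² + p'² − 2p₀p'cos θ
|p⃗_e|² = (1.4889e-22)² + (1.1030e-22)² − 2·1.4889e-22·1.1030e-22·cos(69°)
|p⃗_e| = 1.5022e-22 kg·m/s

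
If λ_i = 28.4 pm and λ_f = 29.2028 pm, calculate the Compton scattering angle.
48.00°

First find the wavelength shift:
Δλ = λ' - λ = 29.2028 - 28.4 = 0.8028 pm

Using Δλ = λ_C(1 - cos θ), with λ_C = h/(m_e·c) ≈ 2.42631024 pm:
cos θ = 1 - Δλ/λ_C
cos θ = 1 - 0.8028/2.42631024
cos θ = 0.669127

θ = arccos(0.669127)
θ = 48.00°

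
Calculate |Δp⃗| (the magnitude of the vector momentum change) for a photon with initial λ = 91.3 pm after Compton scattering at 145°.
1.3524e-23 kg·m/s

Photon momentum magnitude is p = h/λ.

Initial momentum:
p₀ = h/λ = 6.6261e-34/9.1300e-11 = 7.2575e-24 kg·m/s

After scattering:
λ' = λ + Δλ = 91.3 + 4.4138 = 95.7138 pm
p' = h/λ' = 6.6261e-34/9.5714e-11 = 6.9228e-24 kg·m/s

Momentum is a vector; the scattered photon's direction makes angle θ = 145° with the incident direction. The magnitude of the vector change Δp⃗ = p⃗₀ − p⃗' is found from the law of cosines:
|Δp⃗|² = p₀² + p'² − 2p₀p'cos θ
|Δp⃗|² = (7.2575e-24)² + (6.9228e-24)² − 2·7.2575e-24·6.9228e-24·cos(145°)
|Δp⃗| = 1.3524e-23 kg·m/s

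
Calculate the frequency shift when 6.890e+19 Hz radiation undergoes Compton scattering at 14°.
1.123e+18 Hz (decrease)

Convert frequency to wavelength (c = 299792458 m/s):
λ₀ = c/f₀ = 299792458/6.890e+19 = 4.3511242e-12 m = 4.3511 pm

Calculate Compton shift:
Δλ = λ_C(1 - cos(14°)) = 0.0721 pm

Final wavelength:
λ' = λ₀ + Δλ = 4.3511 + 0.0721 = 4.4232 pm

Final frequency:
f' = c/λ' = 299792458/4.4231960e-12 = 6.7777340e+19 Hz

Frequency shift (decrease):
Δf = f₀ - f' = 6.890e+19 - 6.7777340e+19 = 1.123e+18 Hz

(Intermediate values are shown rounded; full precision is carried through to the final answer.)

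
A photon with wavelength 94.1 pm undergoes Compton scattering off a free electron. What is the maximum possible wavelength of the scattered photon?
98.9526 pm (at θ = 180°)

The Compton shift is Δλ = λ_C(1 − cos θ).

Since cos θ ranges from −1 to 1, the factor (1 − cos θ) ranges from 0 to 2; the maximum shift occurs at θ = 180° (backscattering):
Δλ_max = 2λ_C = 2 × 2.4263 pm = 4.8526 pm

Maximum scattered wavelength:
λ'_max = λ₀ + Δλ_max = 94.1 + 4.8526 = 98.9526 pm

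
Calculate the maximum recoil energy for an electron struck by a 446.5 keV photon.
283.9920 keV

Maximum energy transfer occurs at θ = 180° (backscattering).

Initial photon: E₀ = 446.5 keV → λ₀ = 2.7768 pm

Maximum Compton shift (at 180°):
Δλ_max = 2λ_C = 2 × 2.4263 = 4.8526 pm

Final wavelength:
λ' = 2.7768 + 4.8526 = 7.6294 pm

Minimum photon energy (maximum energy to electron):
E'_min = hc/λ' = 162.5080 keV

Maximum electron kinetic energy:
K_max = E₀ - E'_min = 446.5000 - 162.5080 = 283.9920 keV

(Intermediate values are shown rounded; full precision is carried through to the final answer.)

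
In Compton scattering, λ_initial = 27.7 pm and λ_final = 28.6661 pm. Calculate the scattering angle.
53.00°

First find the wavelength shift:
Δλ = λ' - λ = 28.6661 - 27.7 = 0.9661 pm

Using Δλ = λ_C(1 - cos θ), with λ_C = h/(m_e·c) ≈ 2.42631024 pm:
cos θ = 1 - Δλ/λ_C
cos θ = 1 - 0.9661/2.42631024
cos θ = 0.601823

θ = arccos(0.601823)
θ = 53.00°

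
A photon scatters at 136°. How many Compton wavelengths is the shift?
1.7193 λ_C

The Compton shift formula is:
Δλ = λ_C(1 - cos θ)

Dividing both sides by λ_C:
Δλ/λ_C = 1 - cos θ

For θ = 136°:
Δλ/λ_C = 1 - cos(136°)
Δλ/λ_C = 1 - -0.7193
Δλ/λ_C = 1.7193

This means the shift is 1.7193 × λ_C = 4.1717 pm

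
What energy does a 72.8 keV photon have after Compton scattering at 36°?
70.8717 keV

First convert energy to wavelength:
λ = hc/E, with hc ≈ 1239.842 keV·pm (i.e. 1239.842 eV·nm)

For E = 72.8 keV = 72800 eV:
λ = 1239.842 keV·pm / 72.8 keV
λ = 17.0308 pm

Calculate the Compton shift:
Δλ = λ_C(1 - cos(36°)) = 2.4263 × 0.1910
Δλ = 0.4634 pm

Final wavelength:
λ' = 17.0308 + 0.4634 = 17.4942 pm

Final energy:
E' = hc/λ' = 1239.842 / 17.4942 = 70.8717 keV

(Intermediate values are shown rounded; full precision is carried through to the final answer.)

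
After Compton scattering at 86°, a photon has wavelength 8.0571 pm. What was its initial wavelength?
5.8000 pm

From λ' = λ + Δλ, we have λ = λ' - Δλ

First calculate the Compton shift:
Δλ = λ_C(1 - cos θ)
Δλ = 2.4263 × (1 - cos(86°))
Δλ = 2.4263 × 0.9302
Δλ = 2.2571 pm

Initial wavelength:
λ = λ' - Δλ
λ = 8.0571 - 2.2571
λ = 5.8000 pm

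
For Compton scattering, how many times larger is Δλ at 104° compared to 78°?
104° produces the larger shift by a factor of 1.568

Calculate both shifts using Δλ = λ_C(1 - cos θ):

For θ₁ = 78°:
Δλ₁ = 2.4263 × (1 - cos(78°))
Δλ₁ = 2.4263 × 0.7921
Δλ₁ = 1.9219 pm

For θ₂ = 104°:
Δλ₂ = 2.4263 × (1 - cos(104°))
Δλ₂ = 2.4263 × 1.2419
Δλ₂ = 3.0133 pm

The 104° angle produces the larger shift.
Ratio: 3.0133/1.9219 = 1.568

(Intermediate values are shown rounded; full precision is carried through to the final answer.)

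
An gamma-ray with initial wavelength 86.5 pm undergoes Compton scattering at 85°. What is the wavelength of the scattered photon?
88.7148 pm

Using the Compton scattering formula:
λ' = λ + Δλ = λ + λ_C(1 - cos θ)

Given:
- Initial wavelength λ = 86.5 pm
- Scattering angle θ = 85°
- Compton wavelength λ_C ≈ 2.4263 pm

Calculate the shift:
Δλ = 2.4263 × (1 - cos(85°))
Δλ = 2.4263 × 0.9128
Δλ = 2.2148 pm

Final wavelength:
λ' = 86.5 + 2.2148 = 88.7148 pm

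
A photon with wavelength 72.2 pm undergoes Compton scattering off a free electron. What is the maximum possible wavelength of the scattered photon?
77.0526 pm (at θ = 180°)

The Compton shift is Δλ = λ_C(1 − cos θ).

Since cos θ ranges from −1 to 1, the factor (1 − cos θ) ranges from 0 to 2; the maximum shift occurs at θ = 180° (backscattering):
Δλ_max = 2λ_C = 2 × 2.4263 pm = 4.8526 pm

Maximum scattered wavelength:
λ'_max = λ₀ + Δλ_max = 72.2 + 4.8526 = 77.0526 pm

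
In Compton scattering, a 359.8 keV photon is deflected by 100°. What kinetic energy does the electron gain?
162.7981 keV

By energy conservation: K_e = E_initial - E_final

First find the scattered photon energy:
Initial wavelength: λ = hc/E = 3.4459 pm
Compton shift: Δλ = λ_C(1 - cos(100°)) = 2.8476 pm
Final wavelength: λ' = 3.4459 + 2.8476 = 6.2936 pm
Final photon energy: E' = hc/λ' = 197.0019 keV

Electron kinetic energy:
K_e = E - E' = 359.8000 - 197.0019 = 162.7981 keV

(Intermediate values are shown rounded; full precision is carried through to the final answer.)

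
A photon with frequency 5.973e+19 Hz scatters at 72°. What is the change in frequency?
1.496e+19 Hz (decrease)

Convert frequency to wavelength (c = 299792458 m/s):
λ₀ = c/f₀ = 299792458/5.973e+19 = 5.0191270e-12 m = 5.0191 pm

Calculate Compton shift:
Δλ = λ_C(1 - cos(72°)) = 1.6765 pm

Final wavelength:
λ' = λ₀ + Δλ = 5.0191 + 1.6765 = 6.6957 pm

Final frequency:
f' = c/λ' = 299792458/6.6956662e-12 = 4.4774105e+19 Hz

Frequency shift (decrease):
Δf = f₀ - f' = 5.973e+19 - 4.4774105e+19 = 1.496e+19 Hz

(Intermediate values are shown rounded; full precision is carried through to the final answer.)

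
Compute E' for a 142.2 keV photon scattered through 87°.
112.5254 keV

First convert energy to wavelength:
λ = hc/E, with hc ≈ 1239.842 keV·pm (i.e. 1239.842 eV·nm)

For E = 142.2 keV = 142200 eV:
λ = 1239.842 keV·pm / 142.2 keV
λ = 8.7190 pm

Calculate the Compton shift:
Δλ = λ_C(1 - cos(87°)) = 2.4263 × 0.9477
Δλ = 2.2993 pm

Final wavelength:
λ' = 8.7190 + 2.2993 = 11.0183 pm

Final energy:
E' = hc/λ' = 1239.842 / 11.0183 = 112.5254 keV

(Intermediate values are shown rounded; full precision is carried through to the final answer.)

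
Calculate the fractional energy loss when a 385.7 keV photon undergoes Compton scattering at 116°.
0.5205 (or 52.05%)

Calculate initial and final photon energies:

Initial: E₀ = 385.7 keV → λ₀ = 3.2145 pm
Compton shift: Δλ = 3.4899 pm
Final wavelength: λ' = 6.7045 pm
Final energy: E' = 184.9280 keV

Fractional energy loss:
(E₀ - E')/E₀ = (385.7000 - 184.9280)/385.7000
= 200.7720/385.7000
= 0.5205
= 52.05%

(Intermediate values are shown rounded; full precision is carried through to the final answer.)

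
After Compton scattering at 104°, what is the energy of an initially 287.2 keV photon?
169.1396 keV

First convert energy to wavelength:
λ = hc/E, with hc ≈ 1239.842 keV·pm (i.e. 1239.842 eV·nm)

For E = 287.2 keV = 287200 eV:
λ = 1239.842 keV·pm / 287.2 keV
λ = 4.3170 pm

Calculate the Compton shift:
Δλ = λ_C(1 - cos(104°)) = 2.4263 × 1.2419
Δλ = 3.0133 pm

Final wavelength:
λ' = 4.3170 + 3.0133 = 7.3303 pm

Final energy:
E' = hc/λ' = 1239.842 / 7.3303 = 169.1396 keV

(Intermediate values are shown rounded; full precision is carried through to the final answer.)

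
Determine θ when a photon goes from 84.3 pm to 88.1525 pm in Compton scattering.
126.00°

First find the wavelength shift:
Δλ = λ' - λ = 88.1525 - 84.3 = 3.8525 pm

Using Δλ = λ_C(1 - cos θ), with λ_C = h/(m_e·c) ≈ 2.42631024 pm:
cos θ = 1 - Δλ/λ_C
cos θ = 1 - 3.8525/2.42631024
cos θ = -0.587802

θ = arccos(-0.587802)
θ = 126.00°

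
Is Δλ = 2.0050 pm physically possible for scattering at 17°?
No, inconsistent

Calculate the expected shift for θ = 17°:

Δλ_expected = λ_C(1 - cos(17°))
Δλ_expected = 2.4263 × (1 - cos(17°))
Δλ_expected = 2.4263 × 0.0437
Δλ_expected = 0.1060 pm

Given shift: 2.0050 pm
Expected shift: 0.1060 pm
Difference: 1.8990 pm

The values do not match. The given shift corresponds to θ ≈ 80.0°, not 17°.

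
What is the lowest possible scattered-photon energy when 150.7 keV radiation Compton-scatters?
94.7903 keV (at θ = 180°)

The scattered photon has minimum energy when its wavelength is maximum, i.e., when the Compton shift Δλ = λ_C(1 − cos θ) is maximum. This occurs at θ = 180° (backscattering), giving Δλ_max = 2λ_C = 4.8526 pm.

Initial wavelength: λ₀ = hc/E₀ = 8.2272 pm
Maximum final wavelength: λ'_max = λ₀ + 2λ_C = 8.2272 + 4.8526 = 13.0798 pm
Minimum final energy: E'_min = hc/λ'_max = 94.7903 keV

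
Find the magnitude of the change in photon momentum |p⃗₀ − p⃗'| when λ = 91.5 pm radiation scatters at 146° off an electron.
1.3530e-23 kg·m/s

Photon momentum magnitude is p = h/λ.

Initial momentum:
p₀ = h/λ = 6.6261e-34/9.1500e-11 = 7.2416e-24 kg·m/s

After scattering:
λ' = λ + Δλ = 91.5 + 4.4378 = 95.9378 pm
p' = h/λ' = 6.6261e-34/9.5938e-11 = 6.9066e-24 kg·m/s

Momentum is a vector; the scattered photon's direction makes angle θ = 146° with the incident direction. The magnitude of the vector change Δp⃗ = p⃗₀ − p⃗' is found from the law of cosines:
|Δp⃗|² = p₀² + p'² − 2p₀p'cos θ
|Δp⃗|² = (7.2416e-24)² + (6.9066e-24)² − 2·7.2416e-24·6.9066e-24·cos(146°)
|Δp⃗| = 1.3530e-23 kg·m/s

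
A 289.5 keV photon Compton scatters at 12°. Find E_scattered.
285.9598 keV

First convert energy to wavelength:
λ = hc/E, with hc ≈ 1239.842 keV·pm (i.e. 1239.842 eV·nm)

For E = 289.5 keV = 289500 eV:
λ = 1239.842 keV·pm / 289.5 keV
λ = 4.2827 pm

Calculate the Compton shift:
Δλ = λ_C(1 - cos(12°)) = 2.4263 × 0.0219
Δλ = 0.0530 pm

Final wavelength:
λ' = 4.2827 + 0.0530 = 4.3357 pm

Final energy:
E' = hc/λ' = 1239.842 / 4.3357 = 285.9598 keV

(Intermediate values are shown rounded; full precision is carried through to the final answer.)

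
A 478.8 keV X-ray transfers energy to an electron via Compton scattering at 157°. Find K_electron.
307.7689 keV

By energy conservation: K_e = E_initial - E_final

First find the scattered photon energy:
Initial wavelength: λ = hc/E = 2.5895 pm
Compton shift: Δλ = λ_C(1 - cos(157°)) = 4.6597 pm
Final wavelength: λ' = 2.5895 + 4.6597 = 7.2492 pm
Final photon energy: E' = hc/λ' = 171.0311 keV

Electron kinetic energy:
K_e = E - E' = 478.8000 - 171.0311 = 307.7689 keV

(Intermediate values are shown rounded; full precision is carried through to the final answer.)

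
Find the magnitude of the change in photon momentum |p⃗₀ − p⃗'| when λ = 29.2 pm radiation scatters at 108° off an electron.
3.4940e-23 kg·m/s

Photon momentum magnitude is p = h/λ.

Initial momentum:
p₀ = h/λ = 6.6261e-34/2.9200e-11 = 2.2692e-23 kg·m/s

After scattering:
λ' = λ + Δλ = 29.2 + 3.1761 = 32.3761 pm
p' = h/λ' = 6.6261e-34/3.2376e-11 = 2.0466e-23 kg·m/s

Momentum is a vector; the scattered photon's direction makes angle θ = 108° with the incident direction. The magnitude of the vector change Δp⃗ = p⃗₀ − p⃗' is found from the law of cosines:
|Δp⃗|² = p₀² + p'² − 2p₀p'cos θ
|Δp⃗|² = (2.2692e-23)² + (2.0466e-23)² − 2·2.2692e-23·2.0466e-23·cos(108°)
|Δp⃗| = 3.4940e-23 kg·m/s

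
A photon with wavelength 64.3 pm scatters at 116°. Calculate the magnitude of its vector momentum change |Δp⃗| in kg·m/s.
1.7031e-23 kg·m/s

Photon momentum magnitude is p = h/λ.

Initial momentum:
p₀ = h/λ = 6.6261e-34/6.4300e-11 = 1.0305e-23 kg·m/s

After scattering:
λ' = λ + Δλ = 64.3 + 3.4899 = 67.7899 pm
p' = h/λ' = 6.6261e-34/6.7790e-11 = 9.7744e-24 kg·m/s

Momentum is a vector; the scattered photon's direction makes angle θ = 116° with the incident direction. The magnitude of the vector change Δp⃗ = p⃗₀ − p⃗' is found from the law of cosines:
|Δp⃗|² = p₀² + p'² − 2p₀p'cos θ
|Δp⃗|² = (1.0305e-23)² + (9.7744e-24)² − 2·1.0305e-23·9.7744e-24·cos(116°)
|Δp⃗| = 1.7031e-23 kg·m/s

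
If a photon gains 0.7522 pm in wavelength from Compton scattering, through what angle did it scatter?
46.37°

From the Compton formula Δλ = λ_C(1 - cos θ), we can solve for θ:

cos θ = 1 - Δλ/λ_C

Given:
- Δλ = 0.7522 pm
- λ_C = h/(m_e·c) ≈ 2.42631024 pm

cos θ = 1 - 0.7522/2.42631024
cos θ = 1 - 0.310018
cos θ = 0.689982

θ = arccos(0.689982)
θ = 46.37°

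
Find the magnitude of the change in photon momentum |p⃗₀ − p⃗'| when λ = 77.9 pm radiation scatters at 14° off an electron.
2.0723e-24 kg·m/s

Photon momentum magnitude is p = h/λ.

Initial momentum:
p₀ = h/λ = 6.6261e-34/7.7900e-11 = 8.5059e-24 kg·m/s

After scattering:
λ' = λ + Δλ = 77.9 + 0.0721 = 77.9721 pm
p' = h/λ' = 6.6261e-34/7.7972e-11 = 8.4980e-24 kg·m/s

Momentum is a vector; the scattered photon's direction makes angle θ = 14° with the incident direction. The magnitude of the vector change Δp⃗ = p⃗₀ − p⃗' is found from the law of cosines:
|Δp⃗|² = p₀² + p'² − 2p₀p'cos θ
|Δp⃗|² = (8.5059e-24)² + (8.4980e-24)² − 2·8.5059e-24·8.4980e-24·cos(14°)
|Δp⃗| = 2.0723e-24 kg·m/s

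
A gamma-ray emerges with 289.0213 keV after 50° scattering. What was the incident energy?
362.2000 keV

Convert final energy to wavelength (hc ≈ 1239.842 keV·pm):
λ' = hc/E' = 1239.842 / 289.0213 = 4.2898 pm

Calculate the Compton shift:
Δλ = λ_C(1 - cos(50°))
Δλ = 2.4263 × (1 - cos(50°))
Δλ = 0.8667 pm

Initial wavelength:
λ = λ' - Δλ = 4.2898 - 0.8667 = 3.4231 pm

Initial energy:
E = hc/λ = 1239.842 / 3.4231 = 362.2000 keV

(Intermediate values are shown rounded; full precision is carried through to the final answer.)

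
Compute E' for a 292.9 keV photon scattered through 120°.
157.4912 keV

First convert energy to wavelength:
λ = hc/E, with hc ≈ 1239.842 keV·pm (i.e. 1239.842 eV·nm)

For E = 292.9 keV = 292900 eV:
λ = 1239.842 keV·pm / 292.9 keV
λ = 4.2330 pm

Calculate the Compton shift:
Δλ = λ_C(1 - cos(120°)) = 2.4263 × 1.5000
Δλ = 3.6395 pm

Final wavelength:
λ' = 4.2330 + 3.6395 = 7.8725 pm

Final energy:
E' = hc/λ' = 1239.842 / 7.8725 = 157.4912 keV

(Intermediate values are shown rounded; full precision is carried through to the final answer.)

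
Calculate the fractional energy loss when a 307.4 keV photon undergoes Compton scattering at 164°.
0.5412 (or 54.12%)

Calculate initial and final photon energies:

Initial: E₀ = 307.4 keV → λ₀ = 4.0333 pm
Compton shift: Δλ = 4.7586 pm
Final wavelength: λ' = 8.7919 pm
Final energy: E' = 141.0202 keV

Fractional energy loss:
(E₀ - E')/E₀ = (307.4000 - 141.0202)/307.4000
= 166.3798/307.4000
= 0.5412
= 54.12%

(Intermediate values are shown rounded; full precision is carried through to the final answer.)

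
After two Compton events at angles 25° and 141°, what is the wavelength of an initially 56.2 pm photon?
60.7392 pm

Apply Compton shift twice:

First scattering at θ₁ = 25°:
Δλ₁ = λ_C(1 - cos(25°))
Δλ₁ = 2.4263 × 0.0937
Δλ₁ = 0.2273 pm

After first scattering:
λ₁ = 56.2 + 0.2273 = 56.4273 pm

Second scattering at θ₂ = 141°:
Δλ₂ = λ_C(1 - cos(141°))
Δλ₂ = 2.4263 × 1.7771
Δλ₂ = 4.3119 pm

Final wavelength:
λ₂ = 56.4273 + 4.3119 = 60.7392 pm

Total shift: Δλ_total = 0.2273 + 4.3119 = 4.5392 pm

(Intermediate values are shown rounded; full precision is carried through to the final answer.)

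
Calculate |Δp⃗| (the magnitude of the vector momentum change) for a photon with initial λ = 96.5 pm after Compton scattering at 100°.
1.0370e-23 kg·m/s

Photon momentum magnitude is p = h/λ.

Initial momentum:
p₀ = h/λ = 6.6261e-34/9.6500e-11 = 6.8664e-24 kg·m/s

After scattering:
λ' = λ + Δλ = 96.5 + 2.8476 = 99.3476 pm
p' = h/λ' = 6.6261e-34/9.9348e-11 = 6.6696e-24 kg·m/s

Momentum is a vector; the scattered photon's direction makes angle θ = 100° with the incident direction. The magnitude of the vector change Δp⃗ = p⃗₀ − p⃗' is found from the law of cosines:
|Δp⃗|² = p₀² + p'² − 2p₀p'cos θ
|Δp⃗|² = (6.8664e-24)² + (6.6696e-24)² − 2·6.8664e-24·6.6696e-24·cos(100°)
|Δp⃗| = 1.0370e-23 kg·m/s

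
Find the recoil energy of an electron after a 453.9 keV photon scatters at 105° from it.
239.6101 keV

By energy conservation: K_e = E_initial - E_final

First find the scattered photon energy:
Initial wavelength: λ = hc/E = 2.7315 pm
Compton shift: Δλ = λ_C(1 - cos(105°)) = 3.0543 pm
Final wavelength: λ' = 2.7315 + 3.0543 = 5.7858 pm
Final photon energy: E' = hc/λ' = 214.2899 keV

Electron kinetic energy:
K_e = E - E' = 453.9000 - 214.2899 = 239.6101 keV

(Intermediate values are shown rounded; full precision is carried through to the final answer.)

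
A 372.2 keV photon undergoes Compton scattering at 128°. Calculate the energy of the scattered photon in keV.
170.9841 keV

First convert energy to wavelength:
λ = hc/E, with hc ≈ 1239.842 keV·pm (i.e. 1239.842 eV·nm)

For E = 372.2 keV = 372200 eV:
λ = 1239.842 keV·pm / 372.2 keV
λ = 3.3311 pm

Calculate the Compton shift:
Δλ = λ_C(1 - cos(128°)) = 2.4263 × 1.6157
Δλ = 3.9201 pm

Final wavelength:
λ' = 3.3311 + 3.9201 = 7.2512 pm

Final energy:
E' = hc/λ' = 1239.842 / 7.2512 = 170.9841 keV

(Intermediate values are shown rounded; full precision is carried through to the final answer.)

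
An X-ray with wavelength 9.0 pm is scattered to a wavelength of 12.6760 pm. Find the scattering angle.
121.00°

First find the wavelength shift:
Δλ = λ' - λ = 12.6760 - 9.0 = 3.6760 pm

Using Δλ = λ_C(1 - cos θ), with λ_C = h/(m_e·c) ≈ 2.42631024 pm:
cos θ = 1 - Δλ/λ_C
cos θ = 1 - 3.6760/2.42631024
cos θ = -0.515058

θ = arccos(-0.515058)
θ = 121.00°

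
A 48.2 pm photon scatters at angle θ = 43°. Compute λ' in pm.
48.8518 pm

Using the Compton scattering formula:
λ' = λ + Δλ = λ + λ_C(1 - cos θ)

Given:
- Initial wavelength λ = 48.2 pm
- Scattering angle θ = 43°
- Compton wavelength λ_C ≈ 2.4263 pm

Calculate the shift:
Δλ = 2.4263 × (1 - cos(43°))
Δλ = 2.4263 × 0.2686
Δλ = 0.6518 pm

Final wavelength:
λ' = 48.2 + 0.6518 = 48.8518 pm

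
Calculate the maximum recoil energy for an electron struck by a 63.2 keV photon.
12.5329 keV

Maximum energy transfer occurs at θ = 180° (backscattering).

Initial photon: E₀ = 63.2 keV → λ₀ = 19.6178 pm

Maximum Compton shift (at 180°):
Δλ_max = 2λ_C = 2 × 2.4263 = 4.8526 pm

Final wavelength:
λ' = 19.6178 + 4.8526 = 24.4704 pm

Minimum photon energy (maximum energy to electron):
E'_min = hc/λ' = 50.6671 keV

Maximum electron kinetic energy:
K_max = E₀ - E'_min = 63.2000 - 50.6671 = 12.5329 keV

(Intermediate values are shown rounded; full precision is carried through to the final answer.)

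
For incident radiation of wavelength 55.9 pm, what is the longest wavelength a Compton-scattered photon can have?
60.7526 pm (at θ = 180°)

The Compton shift is Δλ = λ_C(1 − cos θ).

Since cos θ ranges from −1 to 1, the factor (1 − cos θ) ranges from 0 to 2; the maximum shift occurs at θ = 180° (backscattering):
Δλ_max = 2λ_C = 2 × 2.4263 pm = 4.8526 pm

Maximum scattered wavelength:
λ'_max = λ₀ + Δλ_max = 55.9 + 4.8526 = 60.7526 pm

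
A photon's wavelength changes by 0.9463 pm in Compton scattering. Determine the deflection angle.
52.41°

From the Compton formula Δλ = λ_C(1 - cos θ), we can solve for θ:

cos θ = 1 - Δλ/λ_C

Given:
- Δλ = 0.9463 pm
- λ_C = h/(m_e·c) ≈ 2.42631024 pm

cos θ = 1 - 0.9463/2.42631024
cos θ = 1 - 0.390016
cos θ = 0.609984

θ = arccos(0.609984)
θ = 52.41°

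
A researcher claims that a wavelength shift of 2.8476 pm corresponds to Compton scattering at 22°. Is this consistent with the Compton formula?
No, inconsistent

Calculate the expected shift for θ = 22°:

Δλ_expected = λ_C(1 - cos(22°))
Δλ_expected = 2.4263 × (1 - cos(22°))
Δλ_expected = 2.4263 × 0.0728
Δλ_expected = 0.1767 pm

Given shift: 2.8476 pm
Expected shift: 0.1767 pm
Difference: 2.6710 pm

The values do not match. The given shift corresponds to θ ≈ 100.0°, not 22°.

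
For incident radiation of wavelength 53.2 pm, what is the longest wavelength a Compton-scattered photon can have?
58.0526 pm (at θ = 180°)

The Compton shift is Δλ = λ_C(1 − cos θ).

Since cos θ ranges from −1 to 1, the factor (1 − cos θ) ranges from 0 to 2; the maximum shift occurs at θ = 180° (backscattering):
Δλ_max = 2λ_C = 2 × 2.4263 pm = 4.8526 pm

Maximum scattered wavelength:
λ'_max = λ₀ + Δλ_max = 53.2 + 4.8526 = 58.0526 pm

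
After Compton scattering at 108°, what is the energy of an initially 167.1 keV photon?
117.0121 keV

First convert energy to wavelength:
λ = hc/E, with hc ≈ 1239.842 keV·pm (i.e. 1239.842 eV·nm)

For E = 167.1 keV = 167100 eV:
λ = 1239.842 keV·pm / 167.1 keV
λ = 7.4198 pm

Calculate the Compton shift:
Δλ = λ_C(1 - cos(108°)) = 2.4263 × 1.3090
Δλ = 3.1761 pm

Final wavelength:
λ' = 7.4198 + 3.1761 = 10.5958 pm

Final energy:
E' = hc/λ' = 1239.842 / 10.5958 = 117.0121 keV

(Intermediate values are shown rounded; full precision is carried through to the final answer.)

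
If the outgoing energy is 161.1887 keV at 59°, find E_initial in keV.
190.3000 keV

Convert final energy to wavelength (hc ≈ 1239.842 keV·pm):
λ' = hc/E' = 1239.842 / 161.1887 = 7.6919 pm

Calculate the Compton shift:
Δλ = λ_C(1 - cos(59°))
Δλ = 2.4263 × (1 - cos(59°))
Δλ = 1.1767 pm

Initial wavelength:
λ = λ' - Δλ = 7.6919 - 1.1767 = 6.5152 pm

Initial energy:
E = hc/λ = 1239.842 / 6.5152 = 190.3000 keV

(Intermediate values are shown rounded; full precision is carried through to the final answer.)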